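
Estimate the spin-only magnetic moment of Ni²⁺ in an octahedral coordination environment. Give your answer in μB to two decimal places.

Ni²⁺: group 10, so d-count = 10 − 2 = 8.
Configuration: t2g^6 e_g^2 → 2 unpaired electrons.
μ(spin-only) = √[2(2+2)] = √8 ≈ 2.83 μB.

2.83 μB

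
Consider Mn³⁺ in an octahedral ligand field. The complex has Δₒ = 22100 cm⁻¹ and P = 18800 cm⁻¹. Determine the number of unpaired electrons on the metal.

2

Group 7 minus oxidation state +3 gives a d⁴ configuration for Mn³⁺.
Here Δₒ > P (22100 > 18800), so the low-spin state is favoured.
Configuration: t₂g⁴ eg⁰.
Unpaired electrons: 2.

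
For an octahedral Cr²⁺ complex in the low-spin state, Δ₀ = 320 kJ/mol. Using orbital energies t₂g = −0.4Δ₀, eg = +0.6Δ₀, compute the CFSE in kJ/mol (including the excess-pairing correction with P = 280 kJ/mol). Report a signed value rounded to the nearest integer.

Group 6 minus oxidation state +2 gives a d⁴ configuration for Cr²⁺.
Configuration: t₂g⁴ eg⁰.
Orbital CFSE = 4(-0.4) + 0(0.6) = -1.6Δ₀ = -1.6 × 320 = -512 kJ/mol.
Relative to high-spin t₂g³ eg¹ (0 paired), the low-spin configuration has 1 additional pair, contributing +1 × 280 = +280 kJ/mol.
Overall CFSE = -512 + 280 = -232 kJ/mol.

-232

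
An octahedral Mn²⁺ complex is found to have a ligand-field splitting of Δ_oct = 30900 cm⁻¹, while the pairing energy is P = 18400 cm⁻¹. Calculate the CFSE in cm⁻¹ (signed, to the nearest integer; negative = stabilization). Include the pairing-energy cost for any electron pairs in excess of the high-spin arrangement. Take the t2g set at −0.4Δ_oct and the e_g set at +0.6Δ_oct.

Group 7 minus oxidation state +2 gives a d⁵ configuration for Mn²⁺.
Here Δ_oct > P (30900 > 18400), so the low-spin state is favoured.
Configuration: t2g^5 e_g^0.
Orbital CFSE = -2.0Δ_oct = -2.0 × 30900 = -61800 cm⁻¹.
Excess pairs vs high-spin: 2 − 0 = 2; pairing cost = +36800 cm⁻¹.
Net CFSE = -61800 + 36800 = -25000 cm⁻¹.

-25000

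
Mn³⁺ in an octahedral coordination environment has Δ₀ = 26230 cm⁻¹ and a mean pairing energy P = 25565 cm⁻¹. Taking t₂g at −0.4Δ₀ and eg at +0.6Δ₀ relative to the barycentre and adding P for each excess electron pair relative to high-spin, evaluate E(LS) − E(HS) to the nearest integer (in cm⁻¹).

Mn sits in group 7; removing 3 electrons leaves Mn³⁺ with 7 − 3 = 4 d electrons.
In the high-spin limit (t₂g³ eg¹) the orbital term is -0.6Δ₀ = -15738 cm⁻¹, with no excess pairing.
Low-spin: t₂g⁴ eg⁰, orbital CFSE = -1.6Δ₀ = -41968 cm⁻¹; plus 1 excess pair × P = +25565 cm⁻¹; total -16403 cm⁻¹.
E(LS) − E(HS) = -16403 − (-15738) = -665 cm⁻¹.

-665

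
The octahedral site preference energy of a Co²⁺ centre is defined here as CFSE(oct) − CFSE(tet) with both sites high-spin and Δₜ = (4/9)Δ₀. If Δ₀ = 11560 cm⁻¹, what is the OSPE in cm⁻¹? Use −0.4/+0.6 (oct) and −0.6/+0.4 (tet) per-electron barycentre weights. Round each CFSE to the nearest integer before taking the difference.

Co sits in group 9; removing 2 electrons leaves Co²⁺ with 9 − 2 = 7 d electrons.
Octahedral high-spin t2g^5 e_g^2: CFSE = -0.8 × 11560 = -9248 cm⁻¹.
Tetrahedral e^4 t2^3 gives -1.2Δₜ = -1.2 × (4/9) × 11560 = -6165 cm⁻¹.
OSPE = -9248 − (-6165) = -3083 cm⁻¹.

-3083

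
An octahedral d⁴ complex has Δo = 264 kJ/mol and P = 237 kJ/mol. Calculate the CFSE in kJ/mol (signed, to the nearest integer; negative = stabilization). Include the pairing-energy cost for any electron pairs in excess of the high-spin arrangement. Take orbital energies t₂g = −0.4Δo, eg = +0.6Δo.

-185

With Δo > P the complex is low-spin.
Filling d⁴ accordingly: t₂g⁴ eg⁰.
Orbital CFSE = -1.6Δo = -1.6 × 264 = -422 kJ/mol.
Excess pairs vs high-spin: 1 − 0 = 1; pairing cost = +237 kJ/mol.
Net CFSE = -422 + 237 = -185 kJ/mol.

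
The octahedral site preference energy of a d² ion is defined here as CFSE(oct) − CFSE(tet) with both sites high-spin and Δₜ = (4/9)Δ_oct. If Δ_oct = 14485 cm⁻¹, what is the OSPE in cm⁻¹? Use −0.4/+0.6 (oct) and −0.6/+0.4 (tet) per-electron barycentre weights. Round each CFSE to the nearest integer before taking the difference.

-3863

Octahedral high-spin t₂g² eg⁰: CFSE = -0.8 × 14485 = -11588 cm⁻¹.
In a tetrahedral site the filling is e² t₂⁰: CFSE(tet) = -1.2Δₜ = -1.2 × (4/9)(14485) = -7725 cm⁻¹.
OSPE = -11588 − (-7725) = -3863 cm⁻¹.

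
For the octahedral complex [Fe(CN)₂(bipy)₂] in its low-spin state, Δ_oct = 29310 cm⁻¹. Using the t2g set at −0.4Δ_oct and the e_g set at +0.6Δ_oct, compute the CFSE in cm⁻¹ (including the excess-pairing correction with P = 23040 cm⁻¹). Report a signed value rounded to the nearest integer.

-24264

Ligand charges: 2×(-1) from CN⁻ and 2×(+0) from bipy sum to -2; with overall charge +0, Fe is +2.
Fe²⁺: group 8, so d-count = 8 − 2 = 6.
The d⁶ electrons fill as t2g^6 e_g^0.
Orbital CFSE = 6(-0.4) + 0(0.6) = -2.4Δ_oct = -2.4 × 29310 = -70344 cm⁻¹.
High-spin d⁶ would be t2g^4 e_g^2 with 1 pair; low-spin has 3, so 2 excess pairs cost +2P = +46080 cm⁻¹.
Net CFSE = -70344 + 46080 = -24264 cm⁻¹.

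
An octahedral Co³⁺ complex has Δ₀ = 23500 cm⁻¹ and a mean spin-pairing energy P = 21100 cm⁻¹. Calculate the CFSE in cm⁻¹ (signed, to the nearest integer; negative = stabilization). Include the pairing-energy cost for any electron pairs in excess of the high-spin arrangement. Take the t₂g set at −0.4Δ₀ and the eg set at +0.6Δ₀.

-14200

Co is in group 9, so Co³⁺ is d⁶ (9 − 3 = 6).
With Δ₀ > P the complex is low-spin.
That gives t₂g⁶ eg⁰.
Orbital CFSE = -2.4Δ₀ = -2.4 × 23500 = -56400 cm⁻¹.
Excess pairs vs high-spin: 3 − 1 = 2; pairing cost = +42200 cm⁻¹.
Net CFSE = -56400 + 42200 = -14200 cm⁻¹.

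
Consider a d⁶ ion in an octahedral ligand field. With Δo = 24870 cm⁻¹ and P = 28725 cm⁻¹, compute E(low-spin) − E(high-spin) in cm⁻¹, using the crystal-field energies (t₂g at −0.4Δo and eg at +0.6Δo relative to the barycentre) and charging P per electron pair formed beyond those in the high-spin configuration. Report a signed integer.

7710

High-spin d⁶ fills as t₂g⁴ eg² with CFSE 4(−0.4) + 2(+0.6) = -0.4Δo = -9948 cm⁻¹.
Low-spin: t₂g⁶ eg⁰, orbital CFSE = -2.4Δo = -59688 cm⁻¹; plus 2 excess pairs × P = +57450 cm⁻¹; total -2238 cm⁻¹.
Thus E(LS) − E(HS) = 7710 cm⁻¹.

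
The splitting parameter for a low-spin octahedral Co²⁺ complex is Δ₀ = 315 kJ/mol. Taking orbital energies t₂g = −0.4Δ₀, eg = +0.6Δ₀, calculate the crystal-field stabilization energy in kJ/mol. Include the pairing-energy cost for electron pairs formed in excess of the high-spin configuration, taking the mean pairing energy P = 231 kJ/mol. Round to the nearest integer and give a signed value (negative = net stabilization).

Co is in group 9, so Co²⁺ is d⁷ (9 − 2 = 7).
The d⁷ electrons fill as t₂g⁶ eg¹.
The orbital stabilization is -1.8Δ₀ = -1.8 × 315 = -567 kJ/mol.
High-spin d⁷ would be t₂g⁵ eg² with 2 pairs; low-spin has 3, so 1 excess pair costs +1P = +231 kJ/mol.
Combining: -567 + 231 = -336 kJ/mol.

-336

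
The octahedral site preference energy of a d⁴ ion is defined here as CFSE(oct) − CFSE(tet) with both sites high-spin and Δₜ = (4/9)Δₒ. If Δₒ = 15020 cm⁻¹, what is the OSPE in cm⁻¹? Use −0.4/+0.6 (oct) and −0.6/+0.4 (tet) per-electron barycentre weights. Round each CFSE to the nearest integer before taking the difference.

In an octahedral site d⁴ (HS) is t2g^3 e_g^1, giving CFSE(oct) = -0.6Δₒ = -9012 cm⁻¹.
Tetrahedral e^2 t2^2 gives -0.4Δₜ = -0.4 × (4/9) × 15020 = -2670 cm⁻¹.
OSPE = -9012 − (-2670) = -6342 cm⁻¹.

-6342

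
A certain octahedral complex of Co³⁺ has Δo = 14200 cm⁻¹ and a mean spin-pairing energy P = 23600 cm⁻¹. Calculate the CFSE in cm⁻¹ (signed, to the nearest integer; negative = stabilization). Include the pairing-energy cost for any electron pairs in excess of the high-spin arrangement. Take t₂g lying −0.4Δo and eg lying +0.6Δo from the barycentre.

-5680

Co is in group 9, so Co³⁺ is d⁶ (9 − 3 = 6).
Here Δo < P (14200 < 23600), so the high-spin state is favoured.
That gives t₂g⁴ eg².
Orbital CFSE = -0.4Δo = -0.4 × 14200 = -5680 cm⁻¹.
High-spin has no excess pairs, so no pairing correction applies.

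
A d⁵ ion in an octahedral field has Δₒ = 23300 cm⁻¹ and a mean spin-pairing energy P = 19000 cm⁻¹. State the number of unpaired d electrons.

Since Δₒ = 23300 cm⁻¹ > P = 19000 cm⁻¹, the complex adopts the low-spin configuration.
Configuration: t₂g⁵ eg⁰.
Unpaired electrons: 1.

1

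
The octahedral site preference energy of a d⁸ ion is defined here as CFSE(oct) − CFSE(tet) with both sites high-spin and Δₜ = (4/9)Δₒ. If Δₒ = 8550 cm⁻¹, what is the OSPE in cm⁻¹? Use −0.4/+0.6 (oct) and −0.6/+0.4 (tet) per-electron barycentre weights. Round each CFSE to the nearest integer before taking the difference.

-7220

In an octahedral site d⁸ (HS) is t2g^6 e_g^2, giving CFSE(oct) = -1.2Δₒ = -10260 cm⁻¹.
In a tetrahedral site the filling is e^4 t2^4: CFSE(tet) = -0.8Δₜ = -0.8 × (4/9)(8550) = -3040 cm⁻¹.
OSPE = -10260 − (-3040) = -7220 cm⁻¹.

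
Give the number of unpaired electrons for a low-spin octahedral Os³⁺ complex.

1

Os is in group 8, so Os³⁺ is d⁵ (8 − 3 = 5).
Configuration: t₂g⁵ eg⁰, giving 1 unpaired electron.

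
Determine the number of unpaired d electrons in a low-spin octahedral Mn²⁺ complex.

Mn²⁺: group 7, so d-count = 7 − 2 = 5.
Configuration: t2g^5 e_g^0, giving 1 unpaired electron.

1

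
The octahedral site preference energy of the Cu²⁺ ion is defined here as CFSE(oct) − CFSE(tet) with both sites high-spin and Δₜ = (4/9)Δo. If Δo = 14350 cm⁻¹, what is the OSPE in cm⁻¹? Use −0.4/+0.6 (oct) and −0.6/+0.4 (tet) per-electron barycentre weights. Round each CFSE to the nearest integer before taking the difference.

-6059

Group 11 minus oxidation state +2 gives a d⁹ configuration for Cu²⁺.
Octahedral high-spin t₂g⁶ eg³: CFSE = -0.6 × 14350 = -8610 cm⁻¹.
In a tetrahedral site the filling is e⁴ t₂⁵: CFSE(tet) = -0.4Δₜ = -0.4 × (4/9)(14350) = -2551 cm⁻¹.
OSPE = -8610 − (-2551) = -6059 cm⁻¹.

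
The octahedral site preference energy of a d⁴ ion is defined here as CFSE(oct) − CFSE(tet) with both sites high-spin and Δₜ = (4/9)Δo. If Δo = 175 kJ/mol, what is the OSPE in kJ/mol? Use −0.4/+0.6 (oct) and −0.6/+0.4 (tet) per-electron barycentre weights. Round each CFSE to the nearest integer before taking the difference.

In an octahedral site d⁴ (HS) is t2g^3 e_g^1, giving CFSE(oct) = -0.6Δo = -105 kJ/mol.
Tetrahedral: e^2 t2^2, CFSE = 2(−0.6) + 2(+0.4) = -0.4Δₜ = -0.4 × (4/9) × 175 = -31 kJ/mol.
Subtracting, OSPE = -105 − (-31) = -74 kJ/mol.

-74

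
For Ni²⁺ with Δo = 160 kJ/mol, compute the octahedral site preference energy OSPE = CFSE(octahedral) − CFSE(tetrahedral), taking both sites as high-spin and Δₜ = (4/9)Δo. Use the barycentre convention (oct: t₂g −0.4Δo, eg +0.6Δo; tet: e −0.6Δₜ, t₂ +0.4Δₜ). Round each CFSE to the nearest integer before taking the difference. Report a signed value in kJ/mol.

Ni is in group 10, so Ni²⁺ is d⁸ (10 − 2 = 8).
Octahedral high-spin t2g^6 e_g^2: CFSE = -1.2 × 160 = -192 kJ/mol.
Tetrahedral e^4 t2^4 gives -0.8Δₜ = -0.8 × (4/9) × 160 = -57 kJ/mol.
OSPE = CFSE(oct) − CFSE(tet) = -192 − (-57) = -135 kJ/mol.

-135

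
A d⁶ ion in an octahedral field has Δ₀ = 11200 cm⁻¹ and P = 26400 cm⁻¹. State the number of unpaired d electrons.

With Δ₀ < P the complex is high-spin.
Configuration: t₂g⁴ eg².
Unpaired electrons: 4.

4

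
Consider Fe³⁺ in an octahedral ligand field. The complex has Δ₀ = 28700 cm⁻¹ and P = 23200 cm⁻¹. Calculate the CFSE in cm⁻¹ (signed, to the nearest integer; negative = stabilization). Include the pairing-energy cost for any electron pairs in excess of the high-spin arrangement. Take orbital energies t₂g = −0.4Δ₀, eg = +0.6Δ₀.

Fe³⁺: group 8, so d-count = 8 − 3 = 5.
Since Δ₀ = 28700 cm⁻¹ > P = 23200 cm⁻¹, the complex adopts the low-spin configuration.
Configuration: t₂g⁵ eg⁰.
Orbital CFSE = -2.0Δ₀ = -2.0 × 28700 = -57400 cm⁻¹.
Excess pairs vs high-spin: 2 − 0 = 2; pairing cost = +46400 cm⁻¹.
Net CFSE = -57400 + 46400 = -11000 cm⁻¹.

-11000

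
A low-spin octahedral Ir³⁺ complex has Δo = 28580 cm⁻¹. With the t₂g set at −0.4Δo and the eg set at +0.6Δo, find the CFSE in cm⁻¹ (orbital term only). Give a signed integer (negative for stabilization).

-68592

Ir sits in group 9; removing 3 electrons leaves Ir³⁺ with 9 − 3 = 6 d electrons.
The d⁶ electrons fill as t₂g⁶ eg⁰.
The orbital stabilization is -2.4Δo = -2.4 × 28580 = -68592 cm⁻¹.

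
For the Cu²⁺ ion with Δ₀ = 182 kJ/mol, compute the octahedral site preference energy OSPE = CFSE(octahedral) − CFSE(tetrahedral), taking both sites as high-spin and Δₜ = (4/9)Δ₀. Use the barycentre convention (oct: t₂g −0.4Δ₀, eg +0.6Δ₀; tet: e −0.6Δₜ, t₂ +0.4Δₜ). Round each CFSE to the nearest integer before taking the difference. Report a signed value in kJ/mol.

-77

Cu is in group 11, so Cu²⁺ is d⁹ (11 − 2 = 9).
In an octahedral site d⁹ (HS) is t₂g⁶ eg³, giving CFSE(oct) = -0.6Δ₀ = -109 kJ/mol.
Tetrahedral: e⁴ t₂⁵, CFSE = 4(−0.6) + 5(+0.4) = -0.4Δₜ = -0.4 × (4/9) × 182 = -32 kJ/mol.
OSPE = -109 − (-32) = -77 kJ/mol.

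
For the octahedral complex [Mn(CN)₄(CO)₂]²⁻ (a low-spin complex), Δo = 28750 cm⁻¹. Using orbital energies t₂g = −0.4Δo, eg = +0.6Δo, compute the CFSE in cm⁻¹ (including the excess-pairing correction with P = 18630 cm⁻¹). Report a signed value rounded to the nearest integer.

-20240

Ligand charges: 4×(-1) from CN⁻ and 2×(+0) from CO sum to -4; with overall charge -2, Mn is +2.
Group 7 minus oxidation state +2 gives a d⁵ configuration for Mn²⁺.
Electron filling gives t₂g⁵ eg⁰.
Orbital CFSE = 5(-0.4) + 0(0.6) = -2.0Δo = -2.0 × 28750 = -57500 cm⁻¹.
High-spin d⁵ would be t₂g³ eg² with 0 pairs; low-spin has 2, so 2 excess pairs cost +2P = +37260 cm⁻¹.
Overall CFSE = -57500 + 37260 = -20240 cm⁻¹.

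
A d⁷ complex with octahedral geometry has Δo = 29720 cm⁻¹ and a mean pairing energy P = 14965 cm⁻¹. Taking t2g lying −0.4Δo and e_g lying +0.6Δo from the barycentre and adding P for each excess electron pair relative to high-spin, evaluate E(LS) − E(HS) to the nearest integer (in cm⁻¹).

-14755

High-spin d⁷ fills as t2g^5 e_g^2 with CFSE 5(−0.4) + 2(+0.6) = -0.8Δo = -23776 cm⁻¹.
Low-spin t2g^6 e_g^1 gives -1.8Δo = -53496 cm⁻¹, but forming 1 extra pair costs 1P = 14965 cm⁻¹, so E(LS) = -53496 + 14965 = -38531 cm⁻¹.
E(LS) − E(HS) = -38531 − (-23776) = -14755 cm⁻¹.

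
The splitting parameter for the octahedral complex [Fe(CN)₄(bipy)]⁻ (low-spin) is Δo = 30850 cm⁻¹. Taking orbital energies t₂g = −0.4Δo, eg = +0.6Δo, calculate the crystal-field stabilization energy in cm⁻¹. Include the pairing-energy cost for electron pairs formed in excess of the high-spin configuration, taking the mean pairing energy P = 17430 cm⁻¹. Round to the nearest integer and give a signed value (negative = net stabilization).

Ligand charges: 4×(-1) from CN⁻ and 1×(+0) from bipy sum to -4; with overall charge -1, Fe is +3.
Fe sits in group 8; removing 3 electrons leaves Fe³⁺ with 8 − 3 = 5 d electrons.
The d⁵ electrons fill as t₂g⁵ eg⁰.
Orbital CFSE = 5(-0.4) + 0(0.6) = -2.0Δo = -2.0 × 30850 = -61700 cm⁻¹.
Relative to high-spin t₂g³ eg² (0 paired), the low-spin configuration has 2 additional pairs, contributing +2 × 17430 = +34860 cm⁻¹.
Net CFSE = -61700 + 34860 = -26840 cm⁻¹.

-26840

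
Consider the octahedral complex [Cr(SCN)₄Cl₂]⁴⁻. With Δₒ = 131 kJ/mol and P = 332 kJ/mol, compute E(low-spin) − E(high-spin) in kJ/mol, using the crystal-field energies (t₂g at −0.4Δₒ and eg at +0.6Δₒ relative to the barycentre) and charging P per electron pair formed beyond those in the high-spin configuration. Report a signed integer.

Ligand charges: 4×(-1) from SCN⁻ and 2×(-1) from Cl⁻ sum to -6; with overall charge -4, Cr is +2.
Cr²⁺: group 6, so d-count = 6 − 2 = 4.
In the high-spin limit (t₂g³ eg¹) the orbital term is -0.6Δₒ = -79 kJ/mol, with no excess pairing.
Low-spin: t₂g⁴ eg⁰, orbital CFSE = -1.6Δₒ = -210 kJ/mol; plus 1 excess pair × P = +332 kJ/mol; total 122 kJ/mol.
Thus E(LS) − E(HS) = 201 kJ/mol.

201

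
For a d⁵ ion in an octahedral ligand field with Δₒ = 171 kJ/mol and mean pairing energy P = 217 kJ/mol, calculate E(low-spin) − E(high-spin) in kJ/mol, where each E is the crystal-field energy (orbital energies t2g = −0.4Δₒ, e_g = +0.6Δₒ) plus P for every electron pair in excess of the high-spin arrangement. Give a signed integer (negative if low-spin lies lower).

92

In the high-spin limit (t2g^3 e_g^2) the orbital term is 0.0Δₒ = 0 kJ/mol, with no excess pairing.
Low-spin: t2g^5 e_g^0, orbital CFSE = -2.0Δₒ = -342 kJ/mol; plus 2 excess pairs × P = +434 kJ/mol; total 92 kJ/mol.
The difference is 92 − (0) = 92 kJ/mol, so high-spin lies lower.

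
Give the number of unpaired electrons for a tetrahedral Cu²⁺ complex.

1

Cu is in group 11, so Cu²⁺ is d⁹ (11 − 2 = 9).
With tetrahedral geometry the complex is necessarily high-spin.
Configuration: e^4 t2^5, giving 1 unpaired electron.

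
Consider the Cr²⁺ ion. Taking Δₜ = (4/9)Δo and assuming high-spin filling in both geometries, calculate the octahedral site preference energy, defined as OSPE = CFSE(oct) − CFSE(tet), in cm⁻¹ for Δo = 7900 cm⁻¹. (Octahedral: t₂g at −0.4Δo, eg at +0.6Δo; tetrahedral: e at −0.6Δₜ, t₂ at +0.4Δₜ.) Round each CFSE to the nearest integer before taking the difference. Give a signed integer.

Cr is in group 6, so Cr²⁺ is d⁴ (6 − 2 = 4).
Octahedral (high-spin): t₂g³ eg¹, CFSE = 3(−0.4) + 1(+0.6) = -0.6Δo = -0.6 × 7900 = -4740 cm⁻¹.
Tetrahedral e² t₂² gives -0.4Δₜ = -0.4 × (4/9) × 7900 = -1404 cm⁻¹.
OSPE = -4740 − (-1404) = -3336 cm⁻¹.

-3336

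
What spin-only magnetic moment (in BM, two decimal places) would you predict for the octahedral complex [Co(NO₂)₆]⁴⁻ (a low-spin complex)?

1.73 BM

Each NO₂⁻ contributes -1; 6 × (-1) = -6. With overall charge -4, Co is in the +2 oxidation state.
Group 9 minus oxidation state +2 gives a d⁷ configuration for Co²⁺.
Configuration: t₂g⁶ eg¹ → 1 unpaired electron.
μ(spin-only) = √[1(1+2)] = √3 ≈ 1.73 BM.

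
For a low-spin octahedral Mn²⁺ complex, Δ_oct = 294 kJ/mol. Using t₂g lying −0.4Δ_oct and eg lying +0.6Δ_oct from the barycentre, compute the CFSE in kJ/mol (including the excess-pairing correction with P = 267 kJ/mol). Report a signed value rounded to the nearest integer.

Mn sits in group 7; removing 2 electrons leaves Mn²⁺ with 7 − 2 = 5 d electrons.
The d⁵ electrons fill as t₂g⁵ eg⁰.
The orbital stabilization is -2.0Δ_oct = -2.0 × 294 = -588 kJ/mol.
High-spin d⁵ would be t₂g³ eg² with 0 pairs; low-spin has 2, so 2 excess pairs cost +2P = +534 kJ/mol.
Combining: -588 + 534 = -54 kJ/mol.

-54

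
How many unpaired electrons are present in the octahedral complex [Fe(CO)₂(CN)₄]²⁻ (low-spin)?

Ligand charges: 2×(+0) from CO and 4×(-1) from CN⁻ sum to -4; with overall charge -2, Fe is +2.
Fe²⁺: group 8, so d-count = 8 − 2 = 6.
Configuration: t2g^6 e_g^0, giving 0 unpaired electrons.

0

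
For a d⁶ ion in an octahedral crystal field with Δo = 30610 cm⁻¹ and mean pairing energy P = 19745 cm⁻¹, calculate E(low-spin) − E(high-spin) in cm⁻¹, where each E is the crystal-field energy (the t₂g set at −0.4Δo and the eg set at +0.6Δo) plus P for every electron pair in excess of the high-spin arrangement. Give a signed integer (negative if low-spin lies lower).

In the high-spin limit (t₂g⁴ eg²) the orbital term is -0.4Δo = -12244 cm⁻¹, with no excess pairing.
Low-spin t₂g⁶ eg⁰ gives -2.4Δo = -73464 cm⁻¹, but forming 2 extra pairs costs 2P = 39490 cm⁻¹, so E(LS) = -73464 + 39490 = -33974 cm⁻¹.
The difference is -33974 − (-12244) = -21730 cm⁻¹, so low-spin lies lower.

-21730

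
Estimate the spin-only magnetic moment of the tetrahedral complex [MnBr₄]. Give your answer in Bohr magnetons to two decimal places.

3.87 Bohr magnetons

Each Br⁻ contributes -1; 4 × (-1) = -4. With overall charge +0, Mn is in the +4 oxidation state.
Mn is in group 7, so Mn⁴⁺ is d³ (7 − 4 = 3).
Tetrahedral splitting is small, so the complex is high-spin.
Configuration: e^2 t2^1 → 3 unpaired electrons.
μ(spin-only) = √[3(3+2)] = √15 ≈ 3.87 Bohr magnetons.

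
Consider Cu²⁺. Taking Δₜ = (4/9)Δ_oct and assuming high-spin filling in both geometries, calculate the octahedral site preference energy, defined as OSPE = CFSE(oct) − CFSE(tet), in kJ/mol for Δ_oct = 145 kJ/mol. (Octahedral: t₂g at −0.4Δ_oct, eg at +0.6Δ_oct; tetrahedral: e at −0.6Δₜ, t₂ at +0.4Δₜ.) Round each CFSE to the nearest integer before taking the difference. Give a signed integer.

Cu is in group 11, so Cu²⁺ is d⁹ (11 − 2 = 9).
Octahedral high-spin t₂g⁶ eg³: CFSE = -0.6 × 145 = -87 kJ/mol.
In a tetrahedral site the filling is e⁴ t₂⁵: CFSE(tet) = -0.4Δₜ = -0.4 × (4/9)(145) = -26 kJ/mol.
OSPE = -87 − (-26) = -61 kJ/mol.

-61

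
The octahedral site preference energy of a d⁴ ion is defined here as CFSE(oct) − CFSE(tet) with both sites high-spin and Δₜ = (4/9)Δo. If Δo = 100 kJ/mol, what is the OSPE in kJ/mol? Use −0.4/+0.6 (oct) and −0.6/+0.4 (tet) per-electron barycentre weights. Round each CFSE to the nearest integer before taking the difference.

Octahedral (high-spin): t2g^3 e_g^1, CFSE = 3(−0.4) + 1(+0.6) = -0.6Δo = -0.6 × 100 = -60 kJ/mol.
Tetrahedral: e^2 t2^2, CFSE = 2(−0.6) + 2(+0.4) = -0.4Δₜ = -0.4 × (4/9) × 100 = -18 kJ/mol.
Subtracting, OSPE = -60 − (-18) = -42 kJ/mol.

-42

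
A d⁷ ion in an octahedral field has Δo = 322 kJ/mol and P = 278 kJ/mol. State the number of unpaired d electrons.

1

Δo > P, so pairing is preferred: the ground state is low-spin.
Filling d⁷ accordingly: t2g^6 e_g^1.
Unpaired electrons: 1.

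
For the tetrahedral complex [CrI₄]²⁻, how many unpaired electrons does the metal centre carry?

4

Each I⁻ contributes -1; 4 × (-1) = -4. With overall charge -2, Cr is in the +2 oxidation state.
Group 6 minus oxidation state +2 gives a d⁴ configuration for Cr²⁺.
With tetrahedral geometry the complex is necessarily high-spin.
Configuration: e^2 t2^2, giving 4 unpaired electrons.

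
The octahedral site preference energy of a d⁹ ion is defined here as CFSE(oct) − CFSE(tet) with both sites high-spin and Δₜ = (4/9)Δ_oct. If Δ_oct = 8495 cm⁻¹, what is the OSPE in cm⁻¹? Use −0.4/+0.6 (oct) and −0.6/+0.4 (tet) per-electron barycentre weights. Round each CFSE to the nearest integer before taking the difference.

Octahedral high-spin t2g^6 e_g^3: CFSE = -0.6 × 8495 = -5097 cm⁻¹.
Tetrahedral e^4 t2^5 gives -0.4Δₜ = -0.4 × (4/9) × 8495 = -1510 cm⁻¹.
Subtracting, OSPE = -5097 − (-1510) = -3587 cm⁻¹.

-3587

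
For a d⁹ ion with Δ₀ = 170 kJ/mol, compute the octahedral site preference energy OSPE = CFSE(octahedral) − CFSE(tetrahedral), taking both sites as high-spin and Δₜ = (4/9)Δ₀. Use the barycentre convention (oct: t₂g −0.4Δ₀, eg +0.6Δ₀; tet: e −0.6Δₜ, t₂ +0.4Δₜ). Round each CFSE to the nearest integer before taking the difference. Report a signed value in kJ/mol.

-72

In an octahedral site d⁹ (HS) is t₂g⁶ eg³, giving CFSE(oct) = -0.6Δ₀ = -102 kJ/mol.
In a tetrahedral site the filling is e⁴ t₂⁵: CFSE(tet) = -0.4Δₜ = -0.4 × (4/9)(170) = -30 kJ/mol.
OSPE = CFSE(oct) − CFSE(tet) = -102 − (-30) = -72 kJ/mol.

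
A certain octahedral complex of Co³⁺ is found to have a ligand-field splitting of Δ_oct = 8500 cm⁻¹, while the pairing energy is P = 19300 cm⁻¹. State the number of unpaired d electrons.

Co is in group 9, so Co³⁺ is d⁶ (9 − 3 = 6).
Here Δ_oct < P (8500 < 19300), so the high-spin state is favoured.
Filling d⁶ accordingly: t2g^4 e_g^2.
Unpaired electrons: 4.

4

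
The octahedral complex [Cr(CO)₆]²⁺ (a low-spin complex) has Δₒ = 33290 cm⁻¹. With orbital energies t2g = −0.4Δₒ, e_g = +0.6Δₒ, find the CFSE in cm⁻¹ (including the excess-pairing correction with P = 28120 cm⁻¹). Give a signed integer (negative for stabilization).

-25144

CO is neutral, so the +2 overall charge sits on Cr: oxidation state +2.
Group 6 minus oxidation state +2 gives a d⁴ configuration for Cr²⁺.
The d⁴ electrons fill as t2g^4 e_g^0.
The orbital stabilization is -1.6Δₒ = -1.6 × 33290 = -53264 cm⁻¹.
High-spin d⁴ would be t2g^3 e_g^1 with 0 pairs; low-spin has 1, so 1 excess pair costs +1P = +28120 cm⁻¹.
Combining: -53264 + 28120 = -25144 cm⁻¹.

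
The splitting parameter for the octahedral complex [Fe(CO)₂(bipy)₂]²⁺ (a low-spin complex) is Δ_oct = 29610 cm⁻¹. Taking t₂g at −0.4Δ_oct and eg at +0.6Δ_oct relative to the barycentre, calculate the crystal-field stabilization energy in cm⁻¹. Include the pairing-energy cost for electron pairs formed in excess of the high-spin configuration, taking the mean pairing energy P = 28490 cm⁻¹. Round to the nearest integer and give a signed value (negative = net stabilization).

-14084

Ligand charges: 2×(+0) from CO and 2×(+0) from bipy sum to +0; with overall charge +2, Fe is +2.
Fe sits in group 8; removing 2 electrons leaves Fe²⁺ with 8 − 2 = 6 d electrons.
Configuration: t₂g⁶ eg⁰.
The orbital stabilization is -2.4Δ_oct = -2.4 × 29610 = -71064 cm⁻¹.
Pairing penalty: 3 pairs vs 1 in the high-spin reference → 2 extra × P = 56980 cm⁻¹.
Combining: -71064 + 56980 = -14084 cm⁻¹.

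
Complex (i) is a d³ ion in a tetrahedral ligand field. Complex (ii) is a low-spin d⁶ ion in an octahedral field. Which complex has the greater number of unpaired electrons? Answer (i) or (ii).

(i): Tetrahedral fields are weak (Δₜ ≈ 4/9 Δₒ), so electrons fill high-spin; e^2 t2^1 → 3 unpaired.
(ii): t₂g⁶ eg⁰ → 0 unpaired.
So (i) has more unpaired electrons.

(i)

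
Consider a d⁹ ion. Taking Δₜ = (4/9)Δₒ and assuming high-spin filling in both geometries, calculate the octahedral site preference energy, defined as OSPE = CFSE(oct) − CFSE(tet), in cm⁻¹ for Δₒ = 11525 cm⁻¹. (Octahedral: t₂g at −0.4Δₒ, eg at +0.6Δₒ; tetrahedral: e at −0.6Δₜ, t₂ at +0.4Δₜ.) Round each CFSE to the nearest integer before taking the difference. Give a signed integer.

Octahedral high-spin t2g^6 e_g^3: CFSE = -0.6 × 11525 = -6915 cm⁻¹.
In a tetrahedral site the filling is e^4 t2^5: CFSE(tet) = -0.4Δₜ = -0.4 × (4/9)(11525) = -2049 cm⁻¹.
OSPE = CFSE(oct) − CFSE(tet) = -6915 − (-2049) = -4866 cm⁻¹.

-4866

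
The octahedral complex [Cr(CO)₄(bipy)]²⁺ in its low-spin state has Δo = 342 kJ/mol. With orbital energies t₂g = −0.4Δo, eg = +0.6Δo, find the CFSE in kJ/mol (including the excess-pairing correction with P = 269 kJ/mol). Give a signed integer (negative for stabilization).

-278

Ligand charges: 4×(+0) from CO and 1×(+0) from bipy sum to +0; with overall charge +2, Cr is +2.
Group 6 minus oxidation state +2 gives a d⁴ configuration for Cr²⁺.
The d⁴ electrons fill as t₂g⁴ eg⁰.
Orbital CFSE = 4(-0.4) + 0(0.6) = -1.6Δo = -1.6 × 342 = -547 kJ/mol.
Pairing penalty: 1 pair vs 0 in the high-spin reference → 1 extra × P = 269 kJ/mol.
Combining: -547 + 269 = -278 kJ/mol.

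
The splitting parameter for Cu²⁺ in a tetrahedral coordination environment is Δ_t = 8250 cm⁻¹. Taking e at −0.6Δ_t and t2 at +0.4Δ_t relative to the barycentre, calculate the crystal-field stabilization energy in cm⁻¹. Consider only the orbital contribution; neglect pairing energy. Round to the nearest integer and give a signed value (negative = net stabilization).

Cu is in group 11, so Cu²⁺ is d⁹ (11 − 2 = 9).
Tetrahedral splitting is small, so the complex is high-spin.
Configuration: e^4 t2^5.
CFSE(orbital) = 4×(-0.6Δ_t) + 5×(0.4Δ_t) = -0.4Δ_t; with Δ_t = 8250 cm⁻¹ that is -3300 cm⁻¹.

-3300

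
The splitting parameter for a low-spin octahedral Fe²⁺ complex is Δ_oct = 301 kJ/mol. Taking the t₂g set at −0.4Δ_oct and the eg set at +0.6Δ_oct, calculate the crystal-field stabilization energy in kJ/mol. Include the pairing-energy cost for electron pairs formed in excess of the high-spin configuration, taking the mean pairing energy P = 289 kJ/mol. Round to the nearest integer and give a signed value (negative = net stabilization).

-144

Fe is in group 8, so Fe²⁺ is d⁶ (8 − 2 = 6).
Configuration: t₂g⁶ eg⁰.
Orbital CFSE = 6(-0.4) + 0(0.6) = -2.4Δ_oct = -2.4 × 301 = -722 kJ/mol.
Relative to high-spin t₂g⁴ eg² (1 paired), the low-spin configuration has 2 additional pairs, contributing +2 × 289 = +578 kJ/mol.
Overall CFSE = -722 + 578 = -144 kJ/mol.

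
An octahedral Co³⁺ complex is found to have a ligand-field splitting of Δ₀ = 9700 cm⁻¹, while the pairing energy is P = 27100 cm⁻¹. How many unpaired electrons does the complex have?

4

Co is in group 9, so Co³⁺ is d⁶ (9 − 3 = 6).
Δ₀ < P, so pairing is avoided: the ground state is high-spin.
That gives t₂g⁴ eg².
Unpaired electrons: 4.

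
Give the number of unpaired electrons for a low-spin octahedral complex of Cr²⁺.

Cr sits in group 6; removing 2 electrons leaves Cr²⁺ with 6 − 2 = 4 d electrons.
Configuration: t2g^4 e_g^0, giving 2 unpaired electrons.

2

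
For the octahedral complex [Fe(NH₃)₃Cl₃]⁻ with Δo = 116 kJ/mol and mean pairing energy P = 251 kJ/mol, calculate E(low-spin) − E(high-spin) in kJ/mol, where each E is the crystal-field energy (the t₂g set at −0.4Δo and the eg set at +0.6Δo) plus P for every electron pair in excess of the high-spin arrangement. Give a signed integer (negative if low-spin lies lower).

Ligand charges: 3×(+0) from NH₃ and 3×(-1) from Cl⁻ sum to -3; with overall charge -1, Fe is +2.
Fe sits in group 8; removing 2 electrons leaves Fe²⁺ with 8 − 2 = 6 d electrons.
In the high-spin limit (t₂g⁴ eg²) the orbital term is -0.4Δo = -46 kJ/mol, with no excess pairing.
Low-spin: t₂g⁶ eg⁰, orbital CFSE = -2.4Δo = -278 kJ/mol; plus 2 excess pairs × P = +502 kJ/mol; total 224 kJ/mol.
The difference is 224 − (-46) = 270 kJ/mol, so high-spin lies lower.

270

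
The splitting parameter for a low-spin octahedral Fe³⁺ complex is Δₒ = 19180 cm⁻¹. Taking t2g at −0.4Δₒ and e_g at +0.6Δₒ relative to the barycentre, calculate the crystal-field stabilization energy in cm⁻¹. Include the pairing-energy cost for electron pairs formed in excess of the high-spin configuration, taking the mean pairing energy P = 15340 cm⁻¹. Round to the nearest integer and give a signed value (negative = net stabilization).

-7680

Fe sits in group 8; removing 3 electrons leaves Fe³⁺ with 8 − 3 = 5 d electrons.
Electron filling gives t2g^5 e_g^0.
CFSE(orbital) = 5×(-0.4Δₒ) + 0×(0.6Δₒ) = -2.0Δₒ; with Δₒ = 19180 cm⁻¹ that is -38360 cm⁻¹.
High-spin d⁵ would be t2g^3 e_g^2 with 0 pairs; low-spin has 2, so 2 excess pairs cost +2P = +30680 cm⁻¹.
Net CFSE = -38360 + 30680 = -7680 cm⁻¹.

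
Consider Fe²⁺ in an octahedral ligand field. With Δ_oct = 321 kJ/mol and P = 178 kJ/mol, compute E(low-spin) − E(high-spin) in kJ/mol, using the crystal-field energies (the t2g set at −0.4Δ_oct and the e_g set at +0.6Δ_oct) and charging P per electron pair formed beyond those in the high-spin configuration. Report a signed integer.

-286

Group 8 minus oxidation state +2 gives a d⁶ configuration for Fe²⁺.
In the high-spin limit (t2g^4 e_g^2) the orbital term is -0.4Δ_oct = -128 kJ/mol, with no excess pairing.
Low-spin: t2g^6 e_g^0, orbital CFSE = -2.4Δ_oct = -770 kJ/mol; plus 2 excess pairs × P = +356 kJ/mol; total -414 kJ/mol.
Thus E(LS) − E(HS) = -286 kJ/mol.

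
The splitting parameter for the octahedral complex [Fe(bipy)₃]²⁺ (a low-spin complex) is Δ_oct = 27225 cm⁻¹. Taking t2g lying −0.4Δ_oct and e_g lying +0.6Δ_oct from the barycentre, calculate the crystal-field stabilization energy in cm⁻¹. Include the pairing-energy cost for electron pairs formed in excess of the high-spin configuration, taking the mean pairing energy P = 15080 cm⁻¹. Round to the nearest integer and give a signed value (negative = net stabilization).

-35180

bipy is neutral, so the +2 overall charge sits on Fe: oxidation state +2.
Group 8 minus oxidation state +2 gives a d⁶ configuration for Fe²⁺.
Electron filling gives t2g^6 e_g^0.
CFSE(orbital) = 6×(-0.4Δ_oct) + 0×(0.6Δ_oct) = -2.4Δ_oct; with Δ_oct = 27225 cm⁻¹ that is -65340 cm⁻¹.
Pairing penalty: 3 pairs vs 1 in the high-spin reference → 2 extra × P = 30160 cm⁻¹.
Combining: -65340 + 30160 = -35180 cm⁻¹.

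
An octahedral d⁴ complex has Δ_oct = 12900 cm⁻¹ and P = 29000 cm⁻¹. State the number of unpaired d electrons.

4

With Δ_oct < P the complex is high-spin.
Configuration: t₂g³ eg¹.
Unpaired electrons: 4.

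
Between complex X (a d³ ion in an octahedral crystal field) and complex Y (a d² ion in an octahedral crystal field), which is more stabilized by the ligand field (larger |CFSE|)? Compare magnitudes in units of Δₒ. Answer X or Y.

X

X: t₂g³ eg⁰, CFSE = -1.2Δₒ.
Y: t2g^2 e_g^0, CFSE = -0.8Δₒ.
So X has the larger |CFSE|.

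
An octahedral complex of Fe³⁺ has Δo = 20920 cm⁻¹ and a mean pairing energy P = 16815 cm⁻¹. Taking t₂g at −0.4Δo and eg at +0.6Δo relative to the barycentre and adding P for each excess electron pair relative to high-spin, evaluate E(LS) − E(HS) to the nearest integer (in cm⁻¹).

-8210

Fe³⁺: group 8, so d-count = 8 − 3 = 5.
In the high-spin limit (t₂g³ eg²) the orbital term is 0.0Δo = 0 cm⁻¹, with no excess pairing.
Low-spin t₂g⁵ eg⁰ gives -2.0Δo = -41840 cm⁻¹, but forming 2 extra pairs costs 2P = 33630 cm⁻¹, so E(LS) = -41840 + 33630 = -8210 cm⁻¹.
E(LS) − E(HS) = -8210 − (0) = -8210 cm⁻¹.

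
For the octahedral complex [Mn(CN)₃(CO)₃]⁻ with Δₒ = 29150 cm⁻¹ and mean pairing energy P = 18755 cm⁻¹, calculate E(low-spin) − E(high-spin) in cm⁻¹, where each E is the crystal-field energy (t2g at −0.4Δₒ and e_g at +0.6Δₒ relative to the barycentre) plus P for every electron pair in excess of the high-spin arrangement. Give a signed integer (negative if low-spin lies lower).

Ligand charges: 3×(-1) from CN⁻ and 3×(+0) from CO sum to -3; with overall charge -1, Mn is +2.
Mn²⁺: group 7, so d-count = 7 − 2 = 5.
High-spin d⁵ fills as t2g^3 e_g^2 with CFSE 3(−0.4) + 2(+0.6) = 0.0Δₒ = 0 cm⁻¹.
Low-spin: t2g^5 e_g^0, orbital CFSE = -2.0Δₒ = -58300 cm⁻¹; plus 2 excess pairs × P = +37510 cm⁻¹; total -20790 cm⁻¹.
Thus E(LS) − E(HS) = -20790 cm⁻¹.

-20790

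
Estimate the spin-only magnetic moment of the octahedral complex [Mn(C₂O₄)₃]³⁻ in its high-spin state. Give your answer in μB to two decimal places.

Each C₂O₄²⁻ contributes -2; 3 × (-2) = -6. With overall charge -3, Mn is in the +3 oxidation state.
Mn sits in group 7; removing 3 electrons leaves Mn³⁺ with 7 − 3 = 4 d electrons.
Configuration: t₂g³ eg¹ → 4 unpaired electrons.
μ(spin-only) = √[4(4+2)] = √24 ≈ 4.90 μB.

4.90 μB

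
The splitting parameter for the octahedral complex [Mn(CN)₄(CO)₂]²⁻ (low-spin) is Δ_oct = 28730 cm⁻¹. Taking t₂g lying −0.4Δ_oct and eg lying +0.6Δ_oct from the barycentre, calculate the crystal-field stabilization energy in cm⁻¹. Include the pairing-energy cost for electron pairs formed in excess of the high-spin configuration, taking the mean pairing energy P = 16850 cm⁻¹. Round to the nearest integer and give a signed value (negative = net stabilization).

-23760

Ligand charges: 4×(-1) from CN⁻ and 2×(+0) from CO sum to -4; with overall charge -2, Mn is +2.
Group 7 minus oxidation state +2 gives a d⁵ configuration for Mn²⁺.
The d⁵ electrons fill as t₂g⁵ eg⁰.
The orbital stabilization is -2.0Δ_oct = -2.0 × 28730 = -57460 cm⁻¹.
Relative to high-spin t₂g³ eg² (0 paired), the low-spin configuration has 2 additional pairs, contributing +2 × 16850 = +33700 cm⁻¹.
Combining: -57460 + 33700 = -23760 cm⁻¹.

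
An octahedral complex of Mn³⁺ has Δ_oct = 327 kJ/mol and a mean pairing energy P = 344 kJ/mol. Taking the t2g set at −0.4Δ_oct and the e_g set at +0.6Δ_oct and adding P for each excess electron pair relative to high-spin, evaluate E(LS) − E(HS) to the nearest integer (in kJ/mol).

17

Mn sits in group 7; removing 3 electrons leaves Mn³⁺ with 7 − 3 = 4 d electrons.
High-spin: t2g^3 e_g^1, CFSE = -0.6Δ_oct = -196 kJ/mol.
Low-spin t2g^4 e_g^0 gives -1.6Δ_oct = -523 kJ/mol, but forming 1 extra pair costs 1P = 344 kJ/mol, so E(LS) = -523 + 344 = -179 kJ/mol.
E(LS) − E(HS) = -179 − (-196) = 17 kJ/mol.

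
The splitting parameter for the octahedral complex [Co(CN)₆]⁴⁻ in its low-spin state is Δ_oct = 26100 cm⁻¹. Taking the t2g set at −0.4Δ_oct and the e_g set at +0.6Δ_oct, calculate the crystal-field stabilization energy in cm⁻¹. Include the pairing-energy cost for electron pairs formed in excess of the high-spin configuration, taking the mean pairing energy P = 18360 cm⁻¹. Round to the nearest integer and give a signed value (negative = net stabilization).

Each CN⁻ contributes -1; 6 × (-1) = -6. With overall charge -4, Co is in the +2 oxidation state.
Co sits in group 9; removing 2 electrons leaves Co²⁺ with 9 − 2 = 7 d electrons.
Configuration: t2g^6 e_g^1.
Orbital CFSE = 6(-0.4) + 1(0.6) = -1.8Δ_oct = -1.8 × 26100 = -46980 cm⁻¹.
Pairing penalty: 3 pairs vs 2 in the high-spin reference → 1 extra × P = 18360 cm⁻¹.
Combining: -46980 + 18360 = -28620 cm⁻¹.

-28620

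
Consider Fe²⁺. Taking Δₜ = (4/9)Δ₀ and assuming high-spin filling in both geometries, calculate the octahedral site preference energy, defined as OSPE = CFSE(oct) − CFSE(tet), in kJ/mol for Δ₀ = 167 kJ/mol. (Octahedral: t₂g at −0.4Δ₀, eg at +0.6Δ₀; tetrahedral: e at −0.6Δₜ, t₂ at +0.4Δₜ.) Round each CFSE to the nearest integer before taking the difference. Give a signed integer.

-22

Fe²⁺: group 8, so d-count = 8 − 2 = 6.
Octahedral high-spin t₂g⁴ eg²: CFSE = -0.4 × 167 = -67 kJ/mol.
Tetrahedral e³ t₂³ gives -0.6Δₜ = -0.6 × (4/9) × 167 = -45 kJ/mol.
OSPE = CFSE(oct) − CFSE(tet) = -67 − (-45) = -22 kJ/mol.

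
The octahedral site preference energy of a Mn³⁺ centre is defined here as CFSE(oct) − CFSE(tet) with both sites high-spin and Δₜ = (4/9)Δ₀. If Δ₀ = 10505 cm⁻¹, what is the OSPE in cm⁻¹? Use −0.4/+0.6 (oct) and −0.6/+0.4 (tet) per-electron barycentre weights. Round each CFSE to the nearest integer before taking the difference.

Mn sits in group 7; removing 3 electrons leaves Mn³⁺ with 7 − 3 = 4 d electrons.
Octahedral high-spin t2g^3 e_g^1: CFSE = -0.6 × 10505 = -6303 cm⁻¹.
Tetrahedral e^2 t2^2 gives -0.4Δₜ = -0.4 × (4/9) × 10505 = -1868 cm⁻¹.
OSPE = -6303 − (-1868) = -4435 cm⁻¹.

-4435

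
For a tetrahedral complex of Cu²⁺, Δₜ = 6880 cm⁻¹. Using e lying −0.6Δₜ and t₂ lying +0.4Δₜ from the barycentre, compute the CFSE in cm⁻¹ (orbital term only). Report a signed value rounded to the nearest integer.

-2752

Cu sits in group 11; removing 2 electrons leaves Cu²⁺ with 11 − 2 = 9 d electrons.
Tetrahedral splitting is small, so the complex is high-spin.
Electron filling gives e⁴ t₂⁵.
Orbital CFSE = 4(-0.6) + 5(0.4) = -0.4Δₜ = -0.4 × 6880 = -2752 cm⁻¹.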